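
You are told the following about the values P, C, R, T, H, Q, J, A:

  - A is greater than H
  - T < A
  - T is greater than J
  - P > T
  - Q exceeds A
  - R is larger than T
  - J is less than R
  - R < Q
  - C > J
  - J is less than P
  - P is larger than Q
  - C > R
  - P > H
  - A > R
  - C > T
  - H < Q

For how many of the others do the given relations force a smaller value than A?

4

Directly below A: H, T, R.
One step further: J (4 so far).
No other element is forced below A by the given relations, so the count is 4.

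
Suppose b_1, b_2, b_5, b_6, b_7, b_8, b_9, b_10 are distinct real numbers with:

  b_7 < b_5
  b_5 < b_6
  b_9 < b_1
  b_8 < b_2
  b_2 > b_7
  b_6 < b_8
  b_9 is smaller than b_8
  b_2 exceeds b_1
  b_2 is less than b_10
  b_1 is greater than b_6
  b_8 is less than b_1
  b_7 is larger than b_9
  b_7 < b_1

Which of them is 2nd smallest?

b_7

Chaining the given pairs: b_9 < b_7 < b_5 < b_6 < b_8 < b_1 < b_2 < b_10.
The 2nd smallest is b_7.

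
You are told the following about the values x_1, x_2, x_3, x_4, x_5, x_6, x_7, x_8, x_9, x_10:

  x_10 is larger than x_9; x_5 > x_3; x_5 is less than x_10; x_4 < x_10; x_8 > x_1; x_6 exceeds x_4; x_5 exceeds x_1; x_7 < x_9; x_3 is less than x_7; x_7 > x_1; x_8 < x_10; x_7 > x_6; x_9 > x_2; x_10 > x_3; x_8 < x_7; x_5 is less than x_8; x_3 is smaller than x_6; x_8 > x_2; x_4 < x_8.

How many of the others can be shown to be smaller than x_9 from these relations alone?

8

Directly below x_9: x_2, x_7.
One step further: x_1, x_3, x_6, x_8 (6 so far).
One step further: x_4, x_5 (8 so far).
Nothing else is reachable below x_9; 8 in all.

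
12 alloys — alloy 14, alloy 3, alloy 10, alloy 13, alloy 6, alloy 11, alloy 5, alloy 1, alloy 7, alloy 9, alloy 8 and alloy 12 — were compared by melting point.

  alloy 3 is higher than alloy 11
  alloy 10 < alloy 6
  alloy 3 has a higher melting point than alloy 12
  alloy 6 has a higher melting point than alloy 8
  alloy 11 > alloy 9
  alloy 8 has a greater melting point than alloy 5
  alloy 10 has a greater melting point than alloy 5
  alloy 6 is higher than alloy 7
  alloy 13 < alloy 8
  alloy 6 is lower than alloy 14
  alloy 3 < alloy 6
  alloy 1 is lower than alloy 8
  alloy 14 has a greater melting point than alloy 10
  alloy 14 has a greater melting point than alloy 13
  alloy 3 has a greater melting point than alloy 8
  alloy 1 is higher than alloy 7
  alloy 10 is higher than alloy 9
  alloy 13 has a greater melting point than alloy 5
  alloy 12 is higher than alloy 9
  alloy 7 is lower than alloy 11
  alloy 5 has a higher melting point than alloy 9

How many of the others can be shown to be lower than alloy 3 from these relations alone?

8

Directly below alloy 3: alloy 8, alloy 12, alloy 11.
One step further: alloy 9, alloy 5, alloy 7, alloy 13, alloy 1 (8 so far).
Nothing else is reachable below alloy 3; 8 in all.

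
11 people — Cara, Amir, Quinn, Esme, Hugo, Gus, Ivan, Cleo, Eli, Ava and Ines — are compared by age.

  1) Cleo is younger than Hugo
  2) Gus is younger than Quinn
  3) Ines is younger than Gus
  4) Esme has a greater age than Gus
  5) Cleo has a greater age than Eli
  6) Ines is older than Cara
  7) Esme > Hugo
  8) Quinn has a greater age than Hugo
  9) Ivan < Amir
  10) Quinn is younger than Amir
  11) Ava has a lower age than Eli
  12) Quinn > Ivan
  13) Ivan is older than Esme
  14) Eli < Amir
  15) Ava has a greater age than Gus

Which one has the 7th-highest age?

Chaining the given pairs: Cara < Ines < Gus < Ava < Eli < Cleo < Hugo < Esme < Ivan < Quinn < Amir.
The 7th largest is Eli.

Eli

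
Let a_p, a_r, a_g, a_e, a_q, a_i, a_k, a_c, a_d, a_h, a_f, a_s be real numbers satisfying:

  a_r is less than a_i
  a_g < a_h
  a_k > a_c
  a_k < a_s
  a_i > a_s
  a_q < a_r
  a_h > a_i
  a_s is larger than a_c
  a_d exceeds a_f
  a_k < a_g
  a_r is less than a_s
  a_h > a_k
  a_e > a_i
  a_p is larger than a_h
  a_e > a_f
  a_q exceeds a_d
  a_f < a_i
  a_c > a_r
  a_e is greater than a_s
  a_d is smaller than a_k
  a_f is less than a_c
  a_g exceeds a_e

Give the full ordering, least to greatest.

a_f < a_d < a_q < a_r < a_c < a_k < a_s < a_i < a_e < a_g < a_h < a_p

Nothing is placed below a_f, so it is least; from there a_f < a_d; a_d < a_q; a_q < a_r; a_r < a_c; a_c < a_k; a_k < a_s; a_s < a_i; a_i < a_e; a_e < a_g; a_g < a_h; a_h < a_p, each given directly.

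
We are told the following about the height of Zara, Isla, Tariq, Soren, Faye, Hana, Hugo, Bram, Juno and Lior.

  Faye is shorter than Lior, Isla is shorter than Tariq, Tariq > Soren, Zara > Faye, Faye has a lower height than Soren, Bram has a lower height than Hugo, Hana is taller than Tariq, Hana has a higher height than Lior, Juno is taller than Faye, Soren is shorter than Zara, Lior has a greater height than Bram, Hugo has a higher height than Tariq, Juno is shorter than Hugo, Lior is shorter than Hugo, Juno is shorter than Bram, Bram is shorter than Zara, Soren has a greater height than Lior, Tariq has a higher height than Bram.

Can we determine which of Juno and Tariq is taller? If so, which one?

Juno < Bram and Bram < Lior give Juno < Lior.
Then Lior < Soren extends the chain to Soren.
With Soren < Tariq: Juno < Bram < Lior < Soren < Tariq.
So Tariq is taller.

Tariq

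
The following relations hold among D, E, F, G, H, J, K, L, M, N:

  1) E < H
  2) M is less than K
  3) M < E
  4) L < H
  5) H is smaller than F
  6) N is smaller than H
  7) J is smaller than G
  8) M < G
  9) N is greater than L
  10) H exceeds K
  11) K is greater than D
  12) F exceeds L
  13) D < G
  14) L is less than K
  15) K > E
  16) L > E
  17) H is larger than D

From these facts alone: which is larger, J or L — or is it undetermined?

undetermined

Following every chain through L: above L we get K, N, H, F; below L we get M, E.
J is not reached, and no chain runs the other way from J to L.
So the given relations leave the order of L and J undetermined.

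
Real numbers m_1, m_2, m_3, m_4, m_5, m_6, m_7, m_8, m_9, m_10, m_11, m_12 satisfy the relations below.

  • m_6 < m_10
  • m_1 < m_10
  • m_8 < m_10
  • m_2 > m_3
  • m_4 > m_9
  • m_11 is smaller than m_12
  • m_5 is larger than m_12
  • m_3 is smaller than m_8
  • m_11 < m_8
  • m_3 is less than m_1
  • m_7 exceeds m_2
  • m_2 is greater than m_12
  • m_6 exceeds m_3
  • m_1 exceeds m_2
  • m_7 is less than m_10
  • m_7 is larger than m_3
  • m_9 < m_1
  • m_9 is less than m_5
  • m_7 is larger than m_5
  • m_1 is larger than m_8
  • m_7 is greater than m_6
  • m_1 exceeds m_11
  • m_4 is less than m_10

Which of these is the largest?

m_10

Chaining downward from m_10: directly below it, m_6, m_8, m_4, m_7, m_1; then m_11, m_3, m_9, m_2, m_5; then m_12.
That covers every other element, and nothing is given above m_10, so m_10 is the largest.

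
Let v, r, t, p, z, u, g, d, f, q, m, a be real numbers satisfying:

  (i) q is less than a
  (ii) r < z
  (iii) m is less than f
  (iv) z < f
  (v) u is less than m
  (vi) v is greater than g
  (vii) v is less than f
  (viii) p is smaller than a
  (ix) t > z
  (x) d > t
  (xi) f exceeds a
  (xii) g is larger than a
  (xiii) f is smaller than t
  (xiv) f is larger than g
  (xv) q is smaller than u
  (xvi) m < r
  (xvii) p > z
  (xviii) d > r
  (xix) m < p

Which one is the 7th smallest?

Chaining the given pairs: q < u < m < r < z < p < a < g < v < f < t < d.
Counting 7 from the smallest end gives a.

a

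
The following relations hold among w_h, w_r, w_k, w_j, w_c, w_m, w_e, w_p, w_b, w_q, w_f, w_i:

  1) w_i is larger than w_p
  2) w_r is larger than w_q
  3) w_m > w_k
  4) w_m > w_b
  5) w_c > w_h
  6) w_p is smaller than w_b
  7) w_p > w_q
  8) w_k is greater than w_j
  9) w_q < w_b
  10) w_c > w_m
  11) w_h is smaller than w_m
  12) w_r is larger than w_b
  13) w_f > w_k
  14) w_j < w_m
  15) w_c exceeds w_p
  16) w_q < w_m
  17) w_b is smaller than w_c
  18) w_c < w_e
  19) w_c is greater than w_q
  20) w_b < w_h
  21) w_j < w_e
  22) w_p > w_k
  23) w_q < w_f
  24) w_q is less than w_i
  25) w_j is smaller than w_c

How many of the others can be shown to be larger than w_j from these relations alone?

10

From w_j the given relations immediately reach w_k, w_m, w_c, w_e.
From those, w_p, w_f — 6 in total.
From those, w_i, w_b — 8 in total.
From those, w_h, w_r — 10 in total.
No other element is forced above w_j by the given relations, so the count is 10.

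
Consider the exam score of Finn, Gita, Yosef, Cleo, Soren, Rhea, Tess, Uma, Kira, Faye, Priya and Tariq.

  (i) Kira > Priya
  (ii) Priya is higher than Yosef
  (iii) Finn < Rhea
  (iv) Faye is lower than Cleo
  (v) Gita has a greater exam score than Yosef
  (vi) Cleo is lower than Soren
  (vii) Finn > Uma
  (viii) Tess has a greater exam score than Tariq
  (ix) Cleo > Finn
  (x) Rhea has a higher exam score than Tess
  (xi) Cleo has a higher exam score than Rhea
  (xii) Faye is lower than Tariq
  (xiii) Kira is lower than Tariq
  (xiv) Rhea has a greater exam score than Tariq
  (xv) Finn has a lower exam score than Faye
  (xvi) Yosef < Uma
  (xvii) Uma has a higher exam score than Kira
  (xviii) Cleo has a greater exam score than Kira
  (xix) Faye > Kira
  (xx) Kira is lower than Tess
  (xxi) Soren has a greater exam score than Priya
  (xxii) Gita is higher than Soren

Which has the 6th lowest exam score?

Faye

Piecing the relations together gives one ordering: Yosef < Priya < Kira < Uma < Finn < Faye < Tariq < Tess < Rhea < Cleo < Soren < Gita.
Counting 6 from the smallest end gives Faye.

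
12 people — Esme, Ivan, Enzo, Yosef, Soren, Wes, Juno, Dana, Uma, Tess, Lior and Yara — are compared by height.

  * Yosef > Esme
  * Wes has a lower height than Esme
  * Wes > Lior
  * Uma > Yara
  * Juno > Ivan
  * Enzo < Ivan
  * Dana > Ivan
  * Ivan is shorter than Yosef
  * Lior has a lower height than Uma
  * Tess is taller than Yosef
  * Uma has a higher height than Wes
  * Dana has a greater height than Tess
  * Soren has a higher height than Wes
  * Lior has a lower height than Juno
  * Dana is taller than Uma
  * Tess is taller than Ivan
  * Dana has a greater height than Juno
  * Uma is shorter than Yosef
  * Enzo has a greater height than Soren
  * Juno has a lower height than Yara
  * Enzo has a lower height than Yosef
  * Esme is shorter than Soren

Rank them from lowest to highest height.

Lior < Wes < Esme < Soren < Enzo < Ivan < Juno < Yara < Uma < Yosef < Tess < Dana

Nothing is placed below Lior, so it is least; from there Lior < Wes; Wes < Esme; Esme < Soren; Soren < Enzo; Enzo < Ivan; Ivan < Juno; Juno < Yara; Yara < Uma; Uma < Yosef; Yosef < Tess; Tess < Dana, each given directly.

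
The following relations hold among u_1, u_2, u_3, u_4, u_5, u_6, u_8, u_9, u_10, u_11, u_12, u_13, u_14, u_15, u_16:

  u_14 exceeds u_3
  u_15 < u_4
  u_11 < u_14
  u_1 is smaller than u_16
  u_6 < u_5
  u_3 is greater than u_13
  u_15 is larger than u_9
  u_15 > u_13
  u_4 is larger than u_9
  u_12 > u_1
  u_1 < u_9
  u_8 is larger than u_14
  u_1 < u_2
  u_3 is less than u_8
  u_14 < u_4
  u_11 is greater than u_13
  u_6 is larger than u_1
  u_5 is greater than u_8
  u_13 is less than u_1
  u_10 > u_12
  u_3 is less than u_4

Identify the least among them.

u_13

Chaining upward from u_13: directly above it, u_3, u_1, u_11, u_15; then u_16, u_9, u_2, u_6, u_12, u_14, u_8, u_4; then u_5, u_10.
That covers every other element, and nothing is given below u_13, so u_13 is the least.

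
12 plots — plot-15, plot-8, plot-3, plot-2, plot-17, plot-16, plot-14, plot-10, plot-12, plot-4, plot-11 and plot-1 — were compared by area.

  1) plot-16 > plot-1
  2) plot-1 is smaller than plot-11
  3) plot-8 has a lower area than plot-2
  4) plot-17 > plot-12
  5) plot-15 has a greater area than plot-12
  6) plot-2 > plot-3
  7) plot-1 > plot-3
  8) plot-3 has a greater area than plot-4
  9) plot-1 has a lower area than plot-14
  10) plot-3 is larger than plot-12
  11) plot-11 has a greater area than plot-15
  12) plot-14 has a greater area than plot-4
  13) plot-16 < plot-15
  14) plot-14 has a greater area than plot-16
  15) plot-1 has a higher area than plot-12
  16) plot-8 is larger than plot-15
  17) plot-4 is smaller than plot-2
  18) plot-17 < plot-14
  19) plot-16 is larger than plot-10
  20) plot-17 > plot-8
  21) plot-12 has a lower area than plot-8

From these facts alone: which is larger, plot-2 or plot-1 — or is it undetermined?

plot-2

plot-1 < plot-16 and plot-16 < plot-15 give plot-1 < plot-15.
Then plot-15 < plot-8 extends the chain to plot-8.
With plot-8 < plot-2: plot-1 < plot-16 < plot-15 < plot-8 < plot-2.
So plot-2 is larger.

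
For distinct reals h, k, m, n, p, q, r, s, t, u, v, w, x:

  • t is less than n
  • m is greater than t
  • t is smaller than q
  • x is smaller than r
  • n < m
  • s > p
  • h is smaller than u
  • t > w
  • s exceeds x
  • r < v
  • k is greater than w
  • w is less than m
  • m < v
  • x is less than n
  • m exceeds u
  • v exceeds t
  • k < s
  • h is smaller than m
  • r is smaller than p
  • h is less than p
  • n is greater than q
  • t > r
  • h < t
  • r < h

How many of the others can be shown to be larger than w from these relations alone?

From w the given relations immediately reach k, t, m.
From those, q, s, n, v — 7 in total.
Nothing else is reachable above w; 7 in all.

7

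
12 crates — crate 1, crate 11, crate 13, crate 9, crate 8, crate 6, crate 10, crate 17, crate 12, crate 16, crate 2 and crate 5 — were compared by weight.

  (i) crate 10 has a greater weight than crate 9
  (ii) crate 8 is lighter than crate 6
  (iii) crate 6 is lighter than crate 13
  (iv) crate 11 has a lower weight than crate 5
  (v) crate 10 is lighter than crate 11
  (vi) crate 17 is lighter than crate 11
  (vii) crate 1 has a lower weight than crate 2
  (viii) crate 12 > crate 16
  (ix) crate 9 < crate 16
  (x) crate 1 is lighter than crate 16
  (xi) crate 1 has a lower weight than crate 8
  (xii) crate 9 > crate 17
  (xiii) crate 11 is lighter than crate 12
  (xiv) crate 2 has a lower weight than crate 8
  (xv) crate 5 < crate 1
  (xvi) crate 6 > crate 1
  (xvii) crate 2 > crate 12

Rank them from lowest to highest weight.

Nothing is placed below crate 17, so it is least; from there crate 17 < crate 9; crate 9 < crate 10; crate 10 < crate 11; crate 11 < crate 5; crate 5 < crate 1; crate 1 < crate 16; crate 16 < crate 12; crate 12 < crate 2; crate 2 < crate 8; crate 8 < crate 6; crate 6 < crate 13, each given directly.

crate 17 < crate 9 < crate 10 < crate 11 < crate 5 < crate 1 < crate 16 < crate 12 < crate 2 < crate 8 < crate 6 < crate 13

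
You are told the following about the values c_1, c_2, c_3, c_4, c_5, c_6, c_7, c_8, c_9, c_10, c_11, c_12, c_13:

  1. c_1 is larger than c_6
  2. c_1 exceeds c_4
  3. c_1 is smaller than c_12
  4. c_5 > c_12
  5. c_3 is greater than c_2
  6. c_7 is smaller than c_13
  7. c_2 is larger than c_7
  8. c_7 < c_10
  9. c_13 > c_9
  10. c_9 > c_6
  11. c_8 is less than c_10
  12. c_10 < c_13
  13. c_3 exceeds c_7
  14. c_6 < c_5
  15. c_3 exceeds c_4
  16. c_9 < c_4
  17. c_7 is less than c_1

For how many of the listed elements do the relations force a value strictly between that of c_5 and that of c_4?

2

The relations place c_4 below c_5. An element lies strictly between them when it is forced above c_4 and also forced below c_5.
Above c_4: {c_1, c_12, c_3}. Below c_5: {c_6, c_9, c_7, c_1, c_12}.
Intersection: {c_1, c_12} — 2.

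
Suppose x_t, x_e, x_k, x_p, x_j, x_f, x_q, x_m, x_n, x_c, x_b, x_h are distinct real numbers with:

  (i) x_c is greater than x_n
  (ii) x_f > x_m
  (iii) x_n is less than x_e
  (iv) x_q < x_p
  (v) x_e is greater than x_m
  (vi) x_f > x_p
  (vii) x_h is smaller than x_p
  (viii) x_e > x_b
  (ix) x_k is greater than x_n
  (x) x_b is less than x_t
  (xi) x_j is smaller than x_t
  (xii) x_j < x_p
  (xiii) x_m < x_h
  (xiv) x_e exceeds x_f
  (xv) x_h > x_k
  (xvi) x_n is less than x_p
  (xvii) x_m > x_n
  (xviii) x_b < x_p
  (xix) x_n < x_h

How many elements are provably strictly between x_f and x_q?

The relations place x_q below x_f. An element lies strictly between them when it is forced above x_q and also forced below x_f.
Above x_q: {x_p, x_e}. Below x_f: {x_n, x_b, x_j, x_k, x_m, x_h, x_p}.
Intersection: {x_p} — 1.

1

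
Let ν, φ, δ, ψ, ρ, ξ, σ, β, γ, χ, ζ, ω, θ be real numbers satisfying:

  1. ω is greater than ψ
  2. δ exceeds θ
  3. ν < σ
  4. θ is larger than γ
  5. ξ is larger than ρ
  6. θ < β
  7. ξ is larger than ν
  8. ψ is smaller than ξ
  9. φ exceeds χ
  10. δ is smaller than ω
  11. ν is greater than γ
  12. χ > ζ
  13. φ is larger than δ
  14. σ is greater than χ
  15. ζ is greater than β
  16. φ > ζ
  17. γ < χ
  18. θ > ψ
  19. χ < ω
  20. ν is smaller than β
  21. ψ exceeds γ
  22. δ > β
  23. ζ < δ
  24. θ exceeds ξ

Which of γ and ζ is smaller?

γ < ν and ν < ξ give γ < ξ.
Then ξ < θ extends the chain to θ.
Then θ < β extends the chain to β.
With β < ζ: γ < ν < ξ < θ < β < ζ.
So γ < ζ; γ is the smaller of the two.

γ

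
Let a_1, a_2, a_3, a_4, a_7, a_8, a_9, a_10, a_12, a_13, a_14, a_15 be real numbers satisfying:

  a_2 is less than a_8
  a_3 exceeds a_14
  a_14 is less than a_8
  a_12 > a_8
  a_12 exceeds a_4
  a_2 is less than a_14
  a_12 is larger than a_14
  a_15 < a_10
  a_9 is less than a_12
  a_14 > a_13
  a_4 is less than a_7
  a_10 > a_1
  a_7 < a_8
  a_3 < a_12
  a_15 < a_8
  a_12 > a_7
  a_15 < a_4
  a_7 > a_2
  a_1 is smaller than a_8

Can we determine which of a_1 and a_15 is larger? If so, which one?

undetermined

Following every chain through a_15: above a_15 we get a_4, a_10, a_7, a_8, a_12.
a_1 is not reached, and no chain runs the other way from a_1 to a_15.
So the given relations leave the order of a_15 and a_1 undetermined.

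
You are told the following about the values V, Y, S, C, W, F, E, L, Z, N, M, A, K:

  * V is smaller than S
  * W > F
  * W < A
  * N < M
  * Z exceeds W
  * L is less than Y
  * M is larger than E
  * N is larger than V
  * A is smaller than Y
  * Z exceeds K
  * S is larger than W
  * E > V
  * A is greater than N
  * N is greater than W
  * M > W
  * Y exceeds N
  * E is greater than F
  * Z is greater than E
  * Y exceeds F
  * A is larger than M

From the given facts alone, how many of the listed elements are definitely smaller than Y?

8

The elements the relations force below Y are F, W, V, N, E, M, A, L — no chain reaches any other.
That is 8.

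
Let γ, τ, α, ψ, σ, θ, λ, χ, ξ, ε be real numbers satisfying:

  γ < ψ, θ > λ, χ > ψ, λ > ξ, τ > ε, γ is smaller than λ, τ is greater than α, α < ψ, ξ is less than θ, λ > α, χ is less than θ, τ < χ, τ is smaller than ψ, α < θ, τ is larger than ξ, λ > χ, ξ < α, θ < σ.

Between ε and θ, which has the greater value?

ε < τ < ψ < χ < λ < θ, by transitivity through τ, ψ, χ, λ.
So ε < θ; θ is the larger of the two.

θ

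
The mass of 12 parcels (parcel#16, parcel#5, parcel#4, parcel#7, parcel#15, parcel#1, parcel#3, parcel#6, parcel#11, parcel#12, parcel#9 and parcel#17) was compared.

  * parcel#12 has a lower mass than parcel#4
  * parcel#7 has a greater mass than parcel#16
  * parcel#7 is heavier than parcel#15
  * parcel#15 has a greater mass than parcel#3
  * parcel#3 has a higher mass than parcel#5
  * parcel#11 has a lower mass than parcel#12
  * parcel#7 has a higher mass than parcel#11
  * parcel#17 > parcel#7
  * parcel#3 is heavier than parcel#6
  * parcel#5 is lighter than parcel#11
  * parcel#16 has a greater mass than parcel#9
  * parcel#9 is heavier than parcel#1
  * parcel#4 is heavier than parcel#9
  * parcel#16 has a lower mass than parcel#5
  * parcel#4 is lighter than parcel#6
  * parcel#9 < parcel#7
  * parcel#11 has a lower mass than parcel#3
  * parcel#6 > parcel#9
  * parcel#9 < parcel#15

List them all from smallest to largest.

Nothing is placed below parcel#1, so it is least; from there parcel#1 < parcel#9; parcel#9 < parcel#16; parcel#16 < parcel#5; parcel#5 < parcel#11; parcel#11 < parcel#12; parcel#12 < parcel#4; parcel#4 < parcel#6; parcel#6 < parcel#3; parcel#3 < parcel#15; parcel#15 < parcel#7; parcel#7 < parcel#17, each given directly.

parcel#1 < parcel#9 < parcel#16 < parcel#5 < parcel#11 < parcel#12 < parcel#4 < parcel#6 < parcel#3 < parcel#15 < parcel#7 < parcel#17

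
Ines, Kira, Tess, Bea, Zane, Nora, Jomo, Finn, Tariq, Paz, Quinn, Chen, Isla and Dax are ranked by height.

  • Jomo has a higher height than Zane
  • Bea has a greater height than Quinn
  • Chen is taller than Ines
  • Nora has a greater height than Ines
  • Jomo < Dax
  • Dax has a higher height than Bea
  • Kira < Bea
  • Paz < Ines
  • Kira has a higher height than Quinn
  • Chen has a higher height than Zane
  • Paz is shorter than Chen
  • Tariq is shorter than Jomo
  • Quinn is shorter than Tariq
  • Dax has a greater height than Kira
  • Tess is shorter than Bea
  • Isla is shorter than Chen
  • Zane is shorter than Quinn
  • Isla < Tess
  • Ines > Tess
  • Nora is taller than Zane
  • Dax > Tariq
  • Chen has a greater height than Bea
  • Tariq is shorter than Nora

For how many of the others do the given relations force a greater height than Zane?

Directly above Zane: Quinn, Nora, Jomo, Chen.
One step further: Tariq, Kira, Bea, Dax (8 so far).
Nothing else is reachable above Zane; 8 in all.

8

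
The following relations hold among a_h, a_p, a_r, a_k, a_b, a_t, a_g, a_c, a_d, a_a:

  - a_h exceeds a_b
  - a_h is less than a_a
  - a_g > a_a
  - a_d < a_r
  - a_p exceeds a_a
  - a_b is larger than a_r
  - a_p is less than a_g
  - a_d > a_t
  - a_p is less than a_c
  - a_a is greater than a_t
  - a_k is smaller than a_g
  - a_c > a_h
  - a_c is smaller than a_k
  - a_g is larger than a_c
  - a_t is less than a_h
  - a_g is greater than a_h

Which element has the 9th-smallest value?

a_k

Piecing the relations together gives one ordering: a_t < a_d < a_r < a_b < a_h < a_a < a_p < a_c < a_k < a_g.
Counting 9 from the smallest end gives a_k.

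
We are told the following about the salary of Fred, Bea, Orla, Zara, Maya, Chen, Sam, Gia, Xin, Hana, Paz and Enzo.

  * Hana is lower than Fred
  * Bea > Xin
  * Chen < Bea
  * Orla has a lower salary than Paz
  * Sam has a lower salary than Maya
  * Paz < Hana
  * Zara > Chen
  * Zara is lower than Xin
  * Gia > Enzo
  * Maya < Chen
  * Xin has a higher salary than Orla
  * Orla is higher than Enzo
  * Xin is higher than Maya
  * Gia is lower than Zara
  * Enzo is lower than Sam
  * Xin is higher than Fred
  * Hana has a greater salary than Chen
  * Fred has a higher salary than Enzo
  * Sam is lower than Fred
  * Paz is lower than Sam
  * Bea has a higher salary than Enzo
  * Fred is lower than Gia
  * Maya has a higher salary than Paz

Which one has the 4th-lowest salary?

Sam

The consecutive relations fix a unique order: Enzo < Orla < Paz < Sam < Maya < Chen < Hana < Fred < Gia < Zara < Xin < Bea.
Counting 4 from the smallest end gives Sam.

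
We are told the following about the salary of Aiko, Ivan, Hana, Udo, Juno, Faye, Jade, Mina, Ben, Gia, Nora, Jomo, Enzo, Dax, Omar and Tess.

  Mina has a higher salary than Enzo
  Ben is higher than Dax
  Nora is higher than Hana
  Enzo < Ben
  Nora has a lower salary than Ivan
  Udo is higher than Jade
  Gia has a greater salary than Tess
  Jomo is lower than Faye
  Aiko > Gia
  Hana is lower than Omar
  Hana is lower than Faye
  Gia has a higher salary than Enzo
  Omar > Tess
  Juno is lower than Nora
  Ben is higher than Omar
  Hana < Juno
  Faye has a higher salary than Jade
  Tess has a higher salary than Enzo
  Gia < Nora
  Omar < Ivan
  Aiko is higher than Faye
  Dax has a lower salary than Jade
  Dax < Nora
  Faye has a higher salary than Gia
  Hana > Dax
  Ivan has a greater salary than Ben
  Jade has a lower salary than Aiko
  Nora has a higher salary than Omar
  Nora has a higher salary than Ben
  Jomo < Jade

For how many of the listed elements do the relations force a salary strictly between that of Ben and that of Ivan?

The relations place Ben below Ivan. An element lies strictly between them when it is forced above Ben and also forced below Ivan.
Above Ben: {Nora}. Below Ivan: {Enzo, Tess, Dax, Gia, Hana, Juno, Omar, Nora}.
Intersection: {Nora} — 1.

1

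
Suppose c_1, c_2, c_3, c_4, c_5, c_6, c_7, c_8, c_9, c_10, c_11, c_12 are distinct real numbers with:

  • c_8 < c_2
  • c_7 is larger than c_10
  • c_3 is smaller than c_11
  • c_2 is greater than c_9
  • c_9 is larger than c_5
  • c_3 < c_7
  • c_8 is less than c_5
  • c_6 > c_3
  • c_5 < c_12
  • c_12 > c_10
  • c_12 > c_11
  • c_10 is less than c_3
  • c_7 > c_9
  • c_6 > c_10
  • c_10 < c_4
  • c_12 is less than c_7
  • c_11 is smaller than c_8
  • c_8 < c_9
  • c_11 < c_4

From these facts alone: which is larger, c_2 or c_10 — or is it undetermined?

c_10 < c_3 and c_3 < c_11 give c_10 < c_11.
With c_11 < c_8: c_10 < c_3 < c_11 < c_8.
With c_8 < c_5: c_10 < c_3 < c_11 < c_8 < c_5.
With c_5 < c_9: c_10 < c_3 < c_11 < c_8 < c_5 < c_9.
Then c_9 < c_2 extends the chain to c_2.
So c_2 is larger.

c_2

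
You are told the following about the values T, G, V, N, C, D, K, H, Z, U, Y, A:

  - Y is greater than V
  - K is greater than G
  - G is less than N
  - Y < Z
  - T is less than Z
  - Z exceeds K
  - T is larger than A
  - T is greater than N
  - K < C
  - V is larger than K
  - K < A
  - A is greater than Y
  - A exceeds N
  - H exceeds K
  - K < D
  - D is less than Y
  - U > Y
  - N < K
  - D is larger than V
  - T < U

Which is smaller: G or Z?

G

G < N < K < V < D < Y < A < T < Z, by transitivity through N, K, V, D, Y, A, T.
So G < Z; G is the smaller of the two.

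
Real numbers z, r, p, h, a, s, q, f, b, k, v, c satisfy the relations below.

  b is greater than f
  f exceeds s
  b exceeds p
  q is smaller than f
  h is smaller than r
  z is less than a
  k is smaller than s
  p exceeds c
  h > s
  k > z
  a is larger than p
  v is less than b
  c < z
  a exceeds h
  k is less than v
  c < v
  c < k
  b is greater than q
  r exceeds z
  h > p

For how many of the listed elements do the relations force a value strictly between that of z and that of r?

3

Chaining upward from z reaches: k, s, f, h, a, v, b.
Chaining downward from r reaches: c, p, k, s, h.
Strictly between z and r are those in both lists: k, s, h — 3 elements.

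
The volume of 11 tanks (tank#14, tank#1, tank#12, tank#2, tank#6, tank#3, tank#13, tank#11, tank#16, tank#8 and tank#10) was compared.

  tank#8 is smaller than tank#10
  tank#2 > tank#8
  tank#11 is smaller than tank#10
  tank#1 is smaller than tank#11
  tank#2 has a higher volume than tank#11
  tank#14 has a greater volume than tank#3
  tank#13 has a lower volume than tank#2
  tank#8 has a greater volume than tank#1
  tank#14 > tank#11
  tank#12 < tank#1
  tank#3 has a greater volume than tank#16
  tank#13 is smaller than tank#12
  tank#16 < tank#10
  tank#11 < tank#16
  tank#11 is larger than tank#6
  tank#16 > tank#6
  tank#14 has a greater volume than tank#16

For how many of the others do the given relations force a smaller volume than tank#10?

7

Directly below tank#10: tank#8, tank#11, tank#16.
One step further: tank#6, tank#1 (5 so far).
One step further: tank#12 (6 so far).
One step further: tank#13 (7 so far).
Nothing else is reachable below tank#10; 7 in all.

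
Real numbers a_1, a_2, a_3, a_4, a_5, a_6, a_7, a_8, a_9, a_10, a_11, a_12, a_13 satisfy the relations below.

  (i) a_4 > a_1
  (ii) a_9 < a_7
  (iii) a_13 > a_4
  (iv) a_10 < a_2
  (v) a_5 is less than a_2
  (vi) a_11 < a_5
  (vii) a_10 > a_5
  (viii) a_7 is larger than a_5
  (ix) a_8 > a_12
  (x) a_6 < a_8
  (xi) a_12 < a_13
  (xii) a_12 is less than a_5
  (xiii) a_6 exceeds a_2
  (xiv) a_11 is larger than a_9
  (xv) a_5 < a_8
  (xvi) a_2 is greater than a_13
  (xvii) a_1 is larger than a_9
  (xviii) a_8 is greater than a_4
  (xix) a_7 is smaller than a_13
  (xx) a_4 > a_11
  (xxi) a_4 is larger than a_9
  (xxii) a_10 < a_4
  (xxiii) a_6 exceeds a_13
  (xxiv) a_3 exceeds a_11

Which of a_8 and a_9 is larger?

a_8

Chaining the given relations: a_9 < a_11 < a_5 < a_10 < a_4 < a_13 < a_6 < a_8.
So a_9 < a_8; a_8 is the larger of the two.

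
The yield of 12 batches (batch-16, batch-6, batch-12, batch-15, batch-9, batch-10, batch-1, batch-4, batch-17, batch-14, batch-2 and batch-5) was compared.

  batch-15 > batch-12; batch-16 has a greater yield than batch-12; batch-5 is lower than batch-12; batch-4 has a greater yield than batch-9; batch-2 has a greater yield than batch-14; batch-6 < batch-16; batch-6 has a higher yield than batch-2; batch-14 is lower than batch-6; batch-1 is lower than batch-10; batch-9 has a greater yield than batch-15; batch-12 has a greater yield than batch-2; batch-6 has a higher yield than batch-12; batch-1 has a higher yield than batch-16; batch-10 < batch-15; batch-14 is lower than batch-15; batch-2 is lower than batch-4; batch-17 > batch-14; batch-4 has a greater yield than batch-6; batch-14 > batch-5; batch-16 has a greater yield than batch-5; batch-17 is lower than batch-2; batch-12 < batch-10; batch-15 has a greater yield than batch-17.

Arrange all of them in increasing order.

batch-5 < batch-14 < batch-17 < batch-2 < batch-12 < batch-6 < batch-16 < batch-1 < batch-10 < batch-15 < batch-9 < batch-4

The consecutive links are each given: batch-5 < batch-14; batch-14 < batch-17; batch-17 < batch-2; batch-2 < batch-12; batch-12 < batch-6; batch-6 < batch-16; batch-16 < batch-1; batch-1 < batch-10; batch-10 < batch-15; batch-15 < batch-9; batch-9 < batch-4.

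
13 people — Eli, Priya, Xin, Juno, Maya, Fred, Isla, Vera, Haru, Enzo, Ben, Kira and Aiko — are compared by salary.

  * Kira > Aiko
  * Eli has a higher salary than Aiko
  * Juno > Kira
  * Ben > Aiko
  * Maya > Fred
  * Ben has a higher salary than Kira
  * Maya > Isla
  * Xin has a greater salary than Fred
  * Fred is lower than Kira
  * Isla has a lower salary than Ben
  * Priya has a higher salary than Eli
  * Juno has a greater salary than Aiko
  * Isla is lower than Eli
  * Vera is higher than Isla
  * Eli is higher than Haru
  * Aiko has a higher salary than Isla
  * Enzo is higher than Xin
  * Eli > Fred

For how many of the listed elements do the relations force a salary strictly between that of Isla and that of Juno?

The relations place Isla below Juno. An element lies strictly between them when it is forced above Isla and also forced below Juno.
Above Isla: {Aiko, Kira, Eli, Priya, Ben, Vera, Maya}. Below Juno: {Fred, Aiko, Kira}.
Intersection: {Aiko, Kira} — 2.

2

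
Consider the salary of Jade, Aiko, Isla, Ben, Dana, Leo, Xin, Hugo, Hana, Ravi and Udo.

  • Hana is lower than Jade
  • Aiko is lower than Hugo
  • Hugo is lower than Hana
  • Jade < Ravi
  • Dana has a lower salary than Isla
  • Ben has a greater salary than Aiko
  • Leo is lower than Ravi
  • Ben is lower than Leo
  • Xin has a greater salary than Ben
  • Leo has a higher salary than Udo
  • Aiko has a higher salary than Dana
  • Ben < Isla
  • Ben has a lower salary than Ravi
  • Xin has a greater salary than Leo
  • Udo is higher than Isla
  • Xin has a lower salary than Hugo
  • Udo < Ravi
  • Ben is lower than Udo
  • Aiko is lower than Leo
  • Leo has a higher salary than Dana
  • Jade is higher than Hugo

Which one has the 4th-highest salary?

The consecutive relations fix a unique order: Dana < Aiko < Ben < Isla < Udo < Leo < Xin < Hugo < Hana < Jade < Ravi.
The 4th largest is Hugo.

Hugo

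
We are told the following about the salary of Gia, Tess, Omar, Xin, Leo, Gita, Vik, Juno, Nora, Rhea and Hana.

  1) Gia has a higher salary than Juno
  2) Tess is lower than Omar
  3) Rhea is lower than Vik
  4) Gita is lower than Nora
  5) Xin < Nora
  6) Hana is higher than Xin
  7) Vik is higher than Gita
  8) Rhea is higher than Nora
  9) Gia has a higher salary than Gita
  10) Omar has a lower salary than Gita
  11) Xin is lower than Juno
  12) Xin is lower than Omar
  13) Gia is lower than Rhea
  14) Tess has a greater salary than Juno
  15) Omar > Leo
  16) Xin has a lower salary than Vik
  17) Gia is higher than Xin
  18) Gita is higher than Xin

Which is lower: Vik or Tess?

Tess

Following the relations from Tess: Tess < Omar < Gita < Nora < Rhea < Vik.
So Tess < Vik; Tess is the lower of the two.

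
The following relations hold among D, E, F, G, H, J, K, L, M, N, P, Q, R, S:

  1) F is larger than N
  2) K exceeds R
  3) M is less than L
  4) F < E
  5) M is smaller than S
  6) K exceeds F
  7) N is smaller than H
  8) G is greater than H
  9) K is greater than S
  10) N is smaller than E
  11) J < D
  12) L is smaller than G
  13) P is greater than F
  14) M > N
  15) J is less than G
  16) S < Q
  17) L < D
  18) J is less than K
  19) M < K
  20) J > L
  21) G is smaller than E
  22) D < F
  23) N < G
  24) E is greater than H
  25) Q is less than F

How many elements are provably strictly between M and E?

The relations place M below E. An element lies strictly between them when it is forced above M and also forced below E.
Above M: {L, J, S, Q, D, F, G, K, P}. Below E: {N, L, H, J, S, Q, D, F, G}.
Intersection: {L, J, S, Q, D, F, G} — 7.

7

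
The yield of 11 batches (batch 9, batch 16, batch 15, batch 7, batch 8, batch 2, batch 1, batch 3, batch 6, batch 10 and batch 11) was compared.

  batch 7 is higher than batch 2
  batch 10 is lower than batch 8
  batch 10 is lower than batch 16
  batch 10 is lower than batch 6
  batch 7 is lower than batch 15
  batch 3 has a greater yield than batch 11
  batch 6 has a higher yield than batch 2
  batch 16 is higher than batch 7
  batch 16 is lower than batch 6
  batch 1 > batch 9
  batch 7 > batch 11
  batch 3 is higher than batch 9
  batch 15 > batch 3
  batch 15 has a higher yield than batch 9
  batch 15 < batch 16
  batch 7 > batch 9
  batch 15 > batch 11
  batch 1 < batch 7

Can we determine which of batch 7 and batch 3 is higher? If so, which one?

undetermined

Following every chain through batch 7: above batch 7 we get batch 15, batch 16, batch 6; below batch 7 we get batch 9, batch 1, batch 2, batch 11.
batch 3 is not reached, and no chain runs the other way from batch 3 to batch 7.
So the given relations leave the order of batch 7 and batch 3 undetermined.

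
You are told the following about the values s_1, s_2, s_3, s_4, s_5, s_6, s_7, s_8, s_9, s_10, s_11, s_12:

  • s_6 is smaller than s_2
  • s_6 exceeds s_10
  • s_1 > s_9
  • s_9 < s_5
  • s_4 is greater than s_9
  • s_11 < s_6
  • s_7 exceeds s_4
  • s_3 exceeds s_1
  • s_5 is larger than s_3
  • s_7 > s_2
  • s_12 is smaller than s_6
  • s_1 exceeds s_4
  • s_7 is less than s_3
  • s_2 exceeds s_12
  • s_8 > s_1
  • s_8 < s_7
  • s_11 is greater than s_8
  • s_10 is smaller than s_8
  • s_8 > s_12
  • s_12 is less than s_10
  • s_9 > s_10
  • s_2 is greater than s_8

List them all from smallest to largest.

Nothing is placed below s_12, so it is least; from there s_12 < s_10; s_10 < s_9; s_9 < s_4; s_4 < s_1; s_1 < s_8; s_8 < s_11; s_11 < s_6; s_6 < s_2; s_2 < s_7; s_7 < s_3; s_3 < s_5, each given directly.

s_12 < s_10 < s_9 < s_4 < s_1 < s_8 < s_11 < s_6 < s_2 < s_7 < s_3 < s_5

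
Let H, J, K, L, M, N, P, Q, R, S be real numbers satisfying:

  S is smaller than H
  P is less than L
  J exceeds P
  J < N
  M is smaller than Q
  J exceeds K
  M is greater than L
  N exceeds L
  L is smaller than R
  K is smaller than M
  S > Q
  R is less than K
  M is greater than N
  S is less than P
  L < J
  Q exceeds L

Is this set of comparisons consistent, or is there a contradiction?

inconsistent

Chaining the given relations yields P < L < R < K < J < N < M < Q < S, so P < S. But one relation states S < P. These cannot both hold.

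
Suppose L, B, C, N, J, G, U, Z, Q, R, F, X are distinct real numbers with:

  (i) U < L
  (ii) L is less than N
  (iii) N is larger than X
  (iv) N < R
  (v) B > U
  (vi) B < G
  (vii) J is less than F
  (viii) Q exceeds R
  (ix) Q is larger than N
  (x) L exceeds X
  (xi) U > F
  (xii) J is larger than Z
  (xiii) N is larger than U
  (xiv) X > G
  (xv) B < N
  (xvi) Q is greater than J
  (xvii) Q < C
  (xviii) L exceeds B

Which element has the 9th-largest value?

U

Chaining the given pairs: Z < J < F < U < B < G < X < L < N < R < Q < C.
The 9th largest is U.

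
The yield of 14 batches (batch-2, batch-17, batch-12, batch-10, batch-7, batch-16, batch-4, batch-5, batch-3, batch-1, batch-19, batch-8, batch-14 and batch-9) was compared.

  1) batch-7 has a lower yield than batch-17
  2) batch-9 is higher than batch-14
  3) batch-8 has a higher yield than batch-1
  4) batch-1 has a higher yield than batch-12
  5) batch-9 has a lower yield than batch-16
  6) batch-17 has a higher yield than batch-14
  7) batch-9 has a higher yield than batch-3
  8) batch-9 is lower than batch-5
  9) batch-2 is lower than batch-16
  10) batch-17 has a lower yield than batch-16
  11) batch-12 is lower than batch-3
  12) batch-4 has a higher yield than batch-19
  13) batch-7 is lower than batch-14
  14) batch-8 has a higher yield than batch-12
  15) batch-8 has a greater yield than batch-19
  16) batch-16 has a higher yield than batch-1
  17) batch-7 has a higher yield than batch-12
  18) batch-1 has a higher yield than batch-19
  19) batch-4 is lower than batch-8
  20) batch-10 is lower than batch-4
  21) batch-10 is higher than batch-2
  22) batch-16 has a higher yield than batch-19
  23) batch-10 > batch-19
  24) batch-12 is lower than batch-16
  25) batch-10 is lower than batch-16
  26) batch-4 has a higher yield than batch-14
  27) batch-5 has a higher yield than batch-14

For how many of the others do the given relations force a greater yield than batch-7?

Directly above batch-7: batch-14, batch-17.
One step further: batch-4, batch-9, batch-5, batch-16 (6 so far).
One step further: batch-8 (7 so far).
Nothing else is reachable above batch-7; 7 in all.

7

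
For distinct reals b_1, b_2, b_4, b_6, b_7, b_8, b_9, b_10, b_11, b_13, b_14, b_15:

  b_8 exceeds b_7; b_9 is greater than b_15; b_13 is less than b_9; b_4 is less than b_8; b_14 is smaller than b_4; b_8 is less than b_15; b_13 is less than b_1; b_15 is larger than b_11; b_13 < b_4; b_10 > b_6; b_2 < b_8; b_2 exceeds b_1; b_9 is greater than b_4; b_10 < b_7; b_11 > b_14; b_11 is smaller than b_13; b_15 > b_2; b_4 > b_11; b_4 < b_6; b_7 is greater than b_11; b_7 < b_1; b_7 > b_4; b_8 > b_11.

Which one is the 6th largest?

The consecutive relations fix a unique order: b_14 < b_11 < b_13 < b_4 < b_6 < b_10 < b_7 < b_1 < b_2 < b_8 < b_15 < b_9.
Counting 6 from the largest end gives b_7.

b_7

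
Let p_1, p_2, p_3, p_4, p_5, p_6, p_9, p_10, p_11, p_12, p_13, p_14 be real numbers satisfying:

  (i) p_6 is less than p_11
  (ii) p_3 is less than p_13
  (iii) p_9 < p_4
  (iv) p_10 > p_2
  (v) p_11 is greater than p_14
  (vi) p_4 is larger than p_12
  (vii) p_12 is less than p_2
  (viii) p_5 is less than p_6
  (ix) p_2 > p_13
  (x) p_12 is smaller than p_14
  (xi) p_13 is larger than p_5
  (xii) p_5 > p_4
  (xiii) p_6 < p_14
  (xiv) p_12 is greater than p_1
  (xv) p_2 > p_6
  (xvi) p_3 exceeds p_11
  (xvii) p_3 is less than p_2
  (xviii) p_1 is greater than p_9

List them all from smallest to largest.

The consecutive links are each given: p_9 < p_1; p_1 < p_12; p_12 < p_4; p_4 < p_5; p_5 < p_6; p_6 < p_14; p_14 < p_11; p_11 < p_3; p_3 < p_13; p_13 < p_2; p_2 < p_10.

p_9 < p_1 < p_12 < p_4 < p_5 < p_6 < p_14 < p_11 < p_3 < p_13 < p_2 < p_10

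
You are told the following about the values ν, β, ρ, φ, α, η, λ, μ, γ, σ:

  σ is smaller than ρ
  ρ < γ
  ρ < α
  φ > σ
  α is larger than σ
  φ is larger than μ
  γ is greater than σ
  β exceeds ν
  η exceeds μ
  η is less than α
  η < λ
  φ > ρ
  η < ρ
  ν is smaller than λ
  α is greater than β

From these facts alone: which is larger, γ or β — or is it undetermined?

undetermined

Following every chain through β: above β we get α; below β we get ν.
γ is not reached, and no chain runs the other way from γ to β.
So the given relations leave the order of β and γ undetermined.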